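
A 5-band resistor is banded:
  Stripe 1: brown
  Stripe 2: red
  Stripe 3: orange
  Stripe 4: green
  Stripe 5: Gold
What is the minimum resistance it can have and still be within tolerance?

Brown → 1 (first significant figure)
Red → 2 (second significant figure)
Orange → 3 (third significant figure)
Green → ×10^5 multiplier
Gold → ±5% tolerance
123 × 100000 = 12300000 Ω
Minimum = 12300000 × (1 − 5/100) = 11685000 Ω.

11685000 Ω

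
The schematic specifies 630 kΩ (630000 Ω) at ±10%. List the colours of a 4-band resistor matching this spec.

blue, orange, yellow, silver

630000 Ω = 63 × 10^4.
6 → blue
3 → orange
Multiplier 10^4 → yellow.
±10% tolerance → silver.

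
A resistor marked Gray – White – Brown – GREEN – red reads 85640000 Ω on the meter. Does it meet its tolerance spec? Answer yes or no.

no

Grey → 8 (first significant figure)
White → 9 (second significant figure)
Brown → 1 (third significant figure)
Green → ×10^5 multiplier
Red → ±2% tolerance
891 × 100000 = 89100000 Ω
Allowed range: 87318000 Ω to 90882000 Ω.
85640000 Ω lies outside that range.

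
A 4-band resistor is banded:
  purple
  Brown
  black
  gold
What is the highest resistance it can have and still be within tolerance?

74.55 Ω

Violet → 7 (first significant figure)
Brown → 1 (second significant figure)
Black → ×1 multiplier
Gold → ±5% tolerance
71 × 1 = 71 Ω
Highest = 71 × (1 + 5/100) = 74.55 Ω.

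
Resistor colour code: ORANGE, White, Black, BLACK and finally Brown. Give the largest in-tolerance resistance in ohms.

393.9 Ω

Orange → 3 (first significant figure)
White → 9 (second significant figure)
Black → 0 (third significant figure)
Black → ×1 multiplier
Brown → ±1% tolerance
390 × 1 = 390 Ω
Largest = 390 × (1 + 1/100) = 393.9 Ω.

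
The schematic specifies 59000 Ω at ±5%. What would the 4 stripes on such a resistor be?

59000 Ω = 59 × 10^3.
5 → green
9 → white
Multiplier 10^3 → orange.
±5% tolerance → gold.

green, white, orange, gold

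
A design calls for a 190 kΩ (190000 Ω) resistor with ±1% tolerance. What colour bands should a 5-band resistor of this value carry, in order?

190000 Ω = 190 × 10^3.
1 → brown
9 → white
0 → black
Multiplier 10^3 → orange.
±1% tolerance → brown.

brown, white, black, orange, brown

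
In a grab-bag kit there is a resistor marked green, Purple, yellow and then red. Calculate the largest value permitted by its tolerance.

Green → 5 (first significant figure)
Violet → 7 (second significant figure)
Yellow → ×10^4 multiplier
Red → ±2% tolerance
57 × 10000 = 570000 Ω
Largest = 570000 × (1 + 2/100) = 581400 Ω.

581400 Ω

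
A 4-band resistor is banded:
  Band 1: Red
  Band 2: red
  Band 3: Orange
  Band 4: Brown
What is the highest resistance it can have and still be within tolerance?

22220 Ω

Red → 2 (first significant figure)
Red → 2 (second significant figure)
Orange → ×10^3 multiplier
Brown → ±1% tolerance
22 × 1000 = 22000 Ω
Highest = 22000 × (1 + 1/100) = 22220 Ω.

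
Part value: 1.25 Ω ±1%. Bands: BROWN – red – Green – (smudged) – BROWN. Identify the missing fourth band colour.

silver

1.25 Ω = 125 × 10^-2.
The fourth band is the multiplier, 10^-2, which is silver.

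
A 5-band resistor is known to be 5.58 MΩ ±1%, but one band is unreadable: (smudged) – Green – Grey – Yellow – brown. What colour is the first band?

5580000 Ω = 558 × 10^4.
The first band gives digit 5 of the significand, and 5 is green.

green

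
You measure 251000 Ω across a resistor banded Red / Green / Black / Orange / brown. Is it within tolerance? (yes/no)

yes

Red → 2 (first significant figure)
Green → 5 (second significant figure)
Black → 0 (third significant figure)
Orange → ×10^3 multiplier
Brown → ±1% tolerance
250 × 1000 = 250000 Ω
Allowed range: 247500 Ω to 252500 Ω.
251000 Ω lies inside that range.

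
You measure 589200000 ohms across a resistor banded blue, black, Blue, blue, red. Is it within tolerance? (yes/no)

Blue → 6 (first significant figure)
Black → 0 (second significant figure)
Blue → 6 (third significant figure)
Blue → ×10^6 multiplier
Red → ±2% tolerance
606 × 1000000 = 606000000 Ω
Allowed range: 593880000 Ω to 618120000 Ω.
589200000 ohms lies outside that range.

no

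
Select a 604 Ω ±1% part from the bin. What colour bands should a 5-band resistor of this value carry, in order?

blue, black, yellow, black, brown

604 Ω = 604 × 10^0.
6 → blue
0 → black
4 → yellow
Multiplier 10^0 → black.
±1% tolerance → brown.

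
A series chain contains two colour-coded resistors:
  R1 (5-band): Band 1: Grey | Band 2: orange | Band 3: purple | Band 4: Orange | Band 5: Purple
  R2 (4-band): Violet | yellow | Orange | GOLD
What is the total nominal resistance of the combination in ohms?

911000 Ω

R1: grey, orange, violet → 837; orange ×10^3 → 837000 Ω.
R2: violet, yellow → 74; orange ×10^3 → 74000 Ω.
Series: 837000 + 74000 = 911000 Ω.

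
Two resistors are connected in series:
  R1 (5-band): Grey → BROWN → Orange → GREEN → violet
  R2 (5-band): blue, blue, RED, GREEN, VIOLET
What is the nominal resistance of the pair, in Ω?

147500000 Ω

R1: grey, brown, orange → 813; green ×10^5 → 81300000 Ω.
R2: blue, blue, red → 662; green ×10^5 → 66200000 Ω.
Series: 81300000 + 66200000 = 147500000 Ω.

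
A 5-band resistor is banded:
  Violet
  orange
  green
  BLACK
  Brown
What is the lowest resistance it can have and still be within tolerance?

727.65 Ω

Violet → 7 (first significant figure)
Orange → 3 (second significant figure)
Green → 5 (third significant figure)
Black → ×1 multiplier
Brown → ±1% tolerance
735 × 1 = 735 Ω
Lowest = 735 × (1 − 1/100) = 727.65 Ω.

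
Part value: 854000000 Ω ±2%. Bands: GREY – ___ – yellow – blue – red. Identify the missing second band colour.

854000000 Ω = 854 × 10^6.
The second band gives digit 5 of the significand, and 5 is green.

green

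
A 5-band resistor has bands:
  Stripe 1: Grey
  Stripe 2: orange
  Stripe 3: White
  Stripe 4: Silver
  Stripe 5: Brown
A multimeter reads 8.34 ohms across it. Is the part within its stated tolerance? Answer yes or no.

yes

Grey → 8 (first significant figure)
Orange → 3 (second significant figure)
White → 9 (third significant figure)
Silver → ×0.01 multiplier
Brown → ±1% tolerance
839 × 0.01 = 8.39 Ω
Allowed range: 8.3061 Ω to 8.4739 Ω.
8.34 ohms lies inside that range.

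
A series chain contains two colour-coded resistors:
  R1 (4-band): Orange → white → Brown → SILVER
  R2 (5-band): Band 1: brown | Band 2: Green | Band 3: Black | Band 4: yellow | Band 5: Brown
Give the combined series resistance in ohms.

R1: orange, white → 39; brown ×10 → 390 Ω.
R2: brown, green, black → 150; yellow ×10^4 → 1500000 Ω.
Series: 390 + 1500000 = 1500390 Ω.

1500390 Ω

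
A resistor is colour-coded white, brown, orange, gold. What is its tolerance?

±5%

The last band, gold, is the tolerance band.
Gold corresponds to ±5%.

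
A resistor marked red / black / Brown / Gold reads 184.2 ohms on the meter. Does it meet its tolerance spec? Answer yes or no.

no

Red → 2 (first significant figure)
Black → 0 (second significant figure)
Brown → ×10 multiplier
Gold → ±5% tolerance
20 × 10 = 200 Ω
Allowed range: 190 Ω to 210 Ω.
184.2 ohms lies outside that range.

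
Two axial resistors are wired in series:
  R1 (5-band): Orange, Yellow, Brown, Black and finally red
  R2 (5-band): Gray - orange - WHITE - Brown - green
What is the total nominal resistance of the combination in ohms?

R1: orange, yellow, brown → 341; black ×1 → 341 Ω.
R2: grey, orange, white → 839; brown ×10 → 8390 Ω.
Series: 341 + 8390 = 8731 Ω.

8731 Ω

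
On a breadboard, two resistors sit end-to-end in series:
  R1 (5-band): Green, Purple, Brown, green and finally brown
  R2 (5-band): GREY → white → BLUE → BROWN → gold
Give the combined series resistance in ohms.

R1: green, violet, brown → 571; green ×10^5 → 57100000 Ω.
R2: grey, white, blue → 896; brown ×10 → 8960 Ω.
Series: 57100000 + 8960 = 57108960 Ω.

57108960 Ω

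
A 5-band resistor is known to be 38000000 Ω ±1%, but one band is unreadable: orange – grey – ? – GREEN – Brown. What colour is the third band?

black

38000000 Ω = 380 × 10^5.
The third band gives digit 0 of the significand, and 0 is black.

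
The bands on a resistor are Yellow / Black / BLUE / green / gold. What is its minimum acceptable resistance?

38570000 Ω

Yellow → 4 (first significant figure)
Black → 0 (second significant figure)
Blue → 6 (third significant figure)
Green → ×10^5 multiplier
Gold → ±5% tolerance
406 × 100000 = 40600000 Ω
Minimum = 40600000 × (1 − 5/100) = 38570000 Ω.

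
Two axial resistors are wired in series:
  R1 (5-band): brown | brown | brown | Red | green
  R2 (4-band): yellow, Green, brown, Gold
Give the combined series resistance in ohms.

R1: brown, brown, brown → 111; red ×10^2 → 11100 Ω.
R2: yellow, green → 45; brown ×10 → 450 Ω.
Series: 11100 + 450 = 11550 Ω.

11550 Ω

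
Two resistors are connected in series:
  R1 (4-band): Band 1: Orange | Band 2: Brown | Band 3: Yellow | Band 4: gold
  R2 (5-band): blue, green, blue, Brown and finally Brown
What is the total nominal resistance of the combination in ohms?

R1: orange, brown → 31; yellow ×10^4 → 310000 Ω.
R2: blue, green, blue → 656; brown ×10 → 6560 Ω.
Series: 310000 + 6560 = 316560 Ω.

316560 Ω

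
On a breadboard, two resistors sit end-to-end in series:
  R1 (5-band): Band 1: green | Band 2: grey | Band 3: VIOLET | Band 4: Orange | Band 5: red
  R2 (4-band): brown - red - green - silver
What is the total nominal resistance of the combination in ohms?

R1: green, grey, violet → 587; orange ×10^3 → 587000 Ω.
R2: brown, red → 12; green ×10^5 → 1200000 Ω.
Series: 587000 + 1200000 = 1787000 Ω.

1787000 Ω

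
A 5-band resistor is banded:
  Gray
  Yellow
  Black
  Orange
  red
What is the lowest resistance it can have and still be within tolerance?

823200 Ω

Grey → 8 (first significant figure)
Yellow → 4 (second significant figure)
Black → 0 (third significant figure)
Orange → ×10^3 multiplier
Red → ±2% tolerance
840 × 1000 = 840000 Ω
Lowest = 840000 × (1 − 2/100) = 823200 Ω.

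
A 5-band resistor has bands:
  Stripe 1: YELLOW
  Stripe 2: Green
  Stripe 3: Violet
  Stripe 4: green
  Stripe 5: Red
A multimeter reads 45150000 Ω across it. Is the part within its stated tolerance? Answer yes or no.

yes

Yellow → 4 (first significant figure)
Green → 5 (second significant figure)
Violet → 7 (third significant figure)
Green → ×10^5 multiplier
Red → ±2% tolerance
457 × 100000 = 45700000 Ω
Allowed range: 44786000 Ω to 46614000 Ω.
45150000 Ω lies inside that range.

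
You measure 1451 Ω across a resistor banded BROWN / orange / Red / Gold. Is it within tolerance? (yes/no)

Brown → 1 (first significant figure)
Orange → 3 (second significant figure)
Red → ×10^2 multiplier
Gold → ±5% tolerance
13 × 100 = 1300 Ω
Allowed range: 1235 Ω to 1365 Ω.
1451 Ω lies outside that range.

no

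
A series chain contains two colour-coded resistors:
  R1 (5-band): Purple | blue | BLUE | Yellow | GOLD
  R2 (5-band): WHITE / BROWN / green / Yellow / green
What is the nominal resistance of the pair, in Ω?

16810000 Ω

R1: violet, blue, blue → 766; yellow ×10^4 → 7660000 Ω.
R2: white, brown, green → 915; yellow ×10^4 → 9150000 Ω.
Series: 7660000 + 9150000 = 16810000 Ω.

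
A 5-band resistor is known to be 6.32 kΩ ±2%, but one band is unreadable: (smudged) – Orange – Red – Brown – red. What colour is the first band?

blue

6320 Ω = 632 × 10^1.
The first band gives digit 6 of the significand, and 6 is blue.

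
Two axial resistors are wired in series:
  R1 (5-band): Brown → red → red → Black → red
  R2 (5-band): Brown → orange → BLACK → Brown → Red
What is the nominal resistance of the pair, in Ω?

R1: brown, red, red → 122; black ×1 → 122 Ω.
R2: brown, orange, black → 130; brown ×10 → 1300 Ω.
Series: 122 + 1300 = 1422 Ω.

1422 Ω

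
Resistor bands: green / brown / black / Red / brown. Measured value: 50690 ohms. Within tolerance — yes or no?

yes

Green → 5 (first significant figure)
Brown → 1 (second significant figure)
Black → 0 (third significant figure)
Red → ×10^2 multiplier
Brown → ±1% tolerance
510 × 100 = 51000 Ω
Allowed range: 50490 Ω to 51510 Ω.
50690 ohms lies inside that range.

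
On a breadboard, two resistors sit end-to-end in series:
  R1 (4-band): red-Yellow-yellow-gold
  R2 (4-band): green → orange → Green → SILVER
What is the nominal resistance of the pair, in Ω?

5540000 Ω

R1: red, yellow → 24; yellow ×10^4 → 240000 Ω.
R2: green, orange → 53; green ×10^5 → 5300000 Ω.
Series: 240000 + 5300000 = 5540000 Ω.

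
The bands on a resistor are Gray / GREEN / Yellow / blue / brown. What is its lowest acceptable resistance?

Grey → 8 (first significant figure)
Green → 5 (second significant figure)
Yellow → 4 (third significant figure)
Blue → ×10^6 multiplier
Brown → ±1% tolerance
854 × 1000000 = 854000000 Ω
Lowest = 854000000 × (1 − 1/100) = 845460000 Ω.

845460000 Ω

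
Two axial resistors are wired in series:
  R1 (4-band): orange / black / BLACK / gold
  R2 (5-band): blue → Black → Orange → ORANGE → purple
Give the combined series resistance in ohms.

R1: orange, black → 30; black ×1 → 30 Ω.
R2: blue, black, orange → 603; orange ×10^3 → 603000 Ω.
Series: 30 + 603000 = 603030 Ω.

603030 Ω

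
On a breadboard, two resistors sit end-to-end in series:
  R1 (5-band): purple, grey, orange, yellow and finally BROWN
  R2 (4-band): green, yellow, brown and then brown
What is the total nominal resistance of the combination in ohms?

7830540 Ω

R1: violet, grey, orange → 783; yellow ×10^4 → 7830000 Ω.
R2: green, yellow → 54; brown ×10 → 540 Ω.
Series: 7830000 + 540 = 7830540 Ω.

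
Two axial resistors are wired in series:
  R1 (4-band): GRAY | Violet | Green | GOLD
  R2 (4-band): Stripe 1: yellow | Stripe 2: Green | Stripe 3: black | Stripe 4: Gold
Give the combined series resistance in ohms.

8700045 Ω

R1: grey, violet → 87; green ×10^5 → 8700000 Ω.
R2: yellow, green → 45; black ×1 → 45 Ω.
Series: 8700000 + 45 = 8700045 Ω.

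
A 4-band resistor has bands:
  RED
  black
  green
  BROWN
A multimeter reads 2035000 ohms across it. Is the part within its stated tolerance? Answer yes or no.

Red → 2 (first significant figure)
Black → 0 (second significant figure)
Green → ×10^5 multiplier
Brown → ±1% tolerance
20 × 100000 = 2000000 Ω
Allowed range: 1980000 Ω to 2020000 Ω.
2035000 ohms lies outside that range.

no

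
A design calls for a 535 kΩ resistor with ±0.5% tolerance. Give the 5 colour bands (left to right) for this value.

535000 Ω = 535 × 10^3.
5 → green
3 → orange
5 → green
Multiplier 10^3 → orange.
±0.5% tolerance → green.

green, orange, green, orange, green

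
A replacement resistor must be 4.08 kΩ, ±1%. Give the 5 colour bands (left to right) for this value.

4080 Ω = 408 × 10^1.
4 → yellow
0 → black
8 → grey
Multiplier 10^1 → brown.
±1% tolerance → brown.

yellow, black, grey, brown, brown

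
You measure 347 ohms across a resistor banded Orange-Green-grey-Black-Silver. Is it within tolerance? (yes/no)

Orange → 3 (first significant figure)
Green → 5 (second significant figure)
Grey → 8 (third significant figure)
Black → ×1 multiplier
Silver → ±10% tolerance
358 × 1 = 358 Ω
Allowed range: 322.2 Ω to 393.8 Ω.
347 ohms lies inside that range.

yes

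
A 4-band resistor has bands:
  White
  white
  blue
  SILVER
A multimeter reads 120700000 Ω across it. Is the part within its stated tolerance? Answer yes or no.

White → 9 (first significant figure)
White → 9 (second significant figure)
Blue → ×10^6 multiplier
Silver → ±10% tolerance
99 × 1000000 = 99000000 Ω
Allowed range: 89100000 Ω to 108900000 Ω.
120700000 Ω lies outside that range.

no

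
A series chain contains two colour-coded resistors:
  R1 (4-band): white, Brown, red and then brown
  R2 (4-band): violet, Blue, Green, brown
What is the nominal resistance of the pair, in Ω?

7609100 Ω

R1: white, brown → 91; red ×10^2 → 9100 Ω.
R2: violet, blue → 76; green ×10^5 → 7600000 Ω.
Series: 9100 + 7600000 = 7609100 Ω.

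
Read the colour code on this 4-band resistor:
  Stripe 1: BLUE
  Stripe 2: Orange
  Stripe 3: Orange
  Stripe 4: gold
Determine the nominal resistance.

63000 Ω

Blue → 6 (first significant figure)
Orange → 3 (second significant figure)
Orange → ×10^3 multiplier
63 × 1000 = 63000 Ω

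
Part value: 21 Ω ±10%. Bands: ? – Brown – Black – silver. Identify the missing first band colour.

red

21 Ω = 21 × 10^0.
The first band gives digit 2 of the significand, and 2 is red.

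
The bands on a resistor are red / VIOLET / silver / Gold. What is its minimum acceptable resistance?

0.2565 Ω

Red → 2 (first significant figure)
Violet → 7 (second significant figure)
Silver → ×0.01 multiplier
Gold → ±5% tolerance
27 × 0.01 = 0.27 Ω
Minimum = 0.27 × (1 − 5/100) = 0.2565 Ω.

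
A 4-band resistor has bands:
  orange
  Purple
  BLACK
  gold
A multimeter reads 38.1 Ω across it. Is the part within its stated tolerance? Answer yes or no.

yes

Orange → 3 (first significant figure)
Violet → 7 (second significant figure)
Black → ×1 multiplier
Gold → ±5% tolerance
37 × 1 = 37 Ω
Allowed range: 35.15 Ω to 38.85 Ω.
38.1 Ω lies inside that range.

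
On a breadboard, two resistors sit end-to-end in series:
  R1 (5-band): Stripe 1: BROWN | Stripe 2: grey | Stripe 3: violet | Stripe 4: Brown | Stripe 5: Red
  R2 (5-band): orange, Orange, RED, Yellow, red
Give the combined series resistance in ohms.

R1: brown, grey, violet → 187; brown ×10 → 1870 Ω.
R2: orange, orange, red → 332; yellow ×10^4 → 3320000 Ω.
Series: 1870 + 3320000 = 3321870 Ω.

3321870 Ω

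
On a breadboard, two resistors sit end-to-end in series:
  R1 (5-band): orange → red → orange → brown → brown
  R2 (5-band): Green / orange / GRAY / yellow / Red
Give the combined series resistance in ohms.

5383230 Ω

R1: orange, red, orange → 323; brown ×10 → 3230 Ω.
R2: green, orange, grey → 538; yellow ×10^4 → 5380000 Ω.
Series: 3230 + 5380000 = 5383230 Ω.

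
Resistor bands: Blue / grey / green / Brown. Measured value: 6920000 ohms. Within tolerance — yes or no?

Blue → 6 (first significant figure)
Grey → 8 (second significant figure)
Green → ×10^5 multiplier
Brown → ±1% tolerance
68 × 100000 = 6800000 Ω
Allowed range: 6732000 Ω to 6868000 Ω.
6920000 ohms lies outside that range.

no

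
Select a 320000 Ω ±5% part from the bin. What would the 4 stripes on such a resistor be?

orange, red, yellow, gold

320000 Ω = 32 × 10^4.
3 → orange
2 → red
Multiplier 10^4 → yellow.
±5% tolerance → gold.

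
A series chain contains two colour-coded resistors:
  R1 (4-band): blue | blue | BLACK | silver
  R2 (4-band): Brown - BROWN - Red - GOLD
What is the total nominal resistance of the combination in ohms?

1166 Ω

R1: blue, blue → 66; black ×1 → 66 Ω.
R2: brown, brown → 11; red ×10^2 → 1100 Ω.
Series: 66 + 1100 = 1166 Ω.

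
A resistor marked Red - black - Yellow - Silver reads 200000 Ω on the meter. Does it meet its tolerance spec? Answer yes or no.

yes

Red → 2 (first significant figure)
Black → 0 (second significant figure)
Yellow → ×10^4 multiplier
Silver → ±10% tolerance
20 × 10000 = 200000 Ω
Allowed range: 180000 Ω to 220000 Ω.
200000 Ω lies inside that range.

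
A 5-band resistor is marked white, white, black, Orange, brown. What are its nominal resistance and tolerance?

White → 9 (first significant figure)
White → 9 (second significant figure)
Black → 0 (third significant figure)
Orange → ×10^3 multiplier
Brown → ±1% tolerance
990 × 1000 = 990000 Ω

990000 Ω ±1%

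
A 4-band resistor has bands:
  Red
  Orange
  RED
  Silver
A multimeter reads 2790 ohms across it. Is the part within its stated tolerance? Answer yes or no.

no

Red → 2 (first significant figure)
Orange → 3 (second significant figure)
Red → ×10^2 multiplier
Silver → ±10% tolerance
23 × 100 = 2300 Ω
Allowed range: 2070 Ω to 2530 Ω.
2790 ohms lies outside that range.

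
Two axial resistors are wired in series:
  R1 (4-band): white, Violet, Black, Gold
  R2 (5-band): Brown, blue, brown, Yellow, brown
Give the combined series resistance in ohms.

1610097 Ω

R1: white, violet → 97; black ×1 → 97 Ω.
R2: brown, blue, brown → 161; yellow ×10^4 → 1610000 Ω.
Series: 97 + 1610000 = 1610097 Ω.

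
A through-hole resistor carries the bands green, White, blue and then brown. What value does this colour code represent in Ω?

59000000 Ω

Green → 5 (first significant figure)
White → 9 (second significant figure)
Blue → ×10^6 multiplier
59 × 1000000 = 59000000 Ω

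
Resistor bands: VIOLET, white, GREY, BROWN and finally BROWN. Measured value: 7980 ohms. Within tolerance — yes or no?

yes

Violet → 7 (first significant figure)
White → 9 (second significant figure)
Grey → 8 (third significant figure)
Brown → ×10 multiplier
Brown → ±1% tolerance
798 × 10 = 7980 Ω
Allowed range: 7900.2 Ω to 8059.8 Ω.
7980 ohms lies inside that range.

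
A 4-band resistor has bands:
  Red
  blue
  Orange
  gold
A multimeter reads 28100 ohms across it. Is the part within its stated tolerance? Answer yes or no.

Red → 2 (first significant figure)
Blue → 6 (second significant figure)
Orange → ×10^3 multiplier
Gold → ±5% tolerance
26 × 1000 = 26000 Ω
Allowed range: 24700 Ω to 27300 Ω.
28100 ohms lies outside that range.

no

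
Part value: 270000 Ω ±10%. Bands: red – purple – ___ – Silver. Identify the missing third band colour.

yellow

270000 Ω = 27 × 10^4.
The third band is the multiplier, 10^4, which is yellow.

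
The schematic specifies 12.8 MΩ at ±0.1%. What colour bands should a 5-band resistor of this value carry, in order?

12800000 Ω = 128 × 10^5.
1 → brown
2 → red
8 → grey
Multiplier 10^5 → green.
±0.1% tolerance → violet.

brown, red, grey, green, violet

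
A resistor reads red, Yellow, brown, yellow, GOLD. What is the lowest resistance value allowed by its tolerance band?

Red → 2 (first significant figure)
Yellow → 4 (second significant figure)
Brown → 1 (third significant figure)
Yellow → ×10^4 multiplier
Gold → ±5% tolerance
241 × 10000 = 2410000 Ω
Lowest = 2410000 × (1 − 5/100) = 2289500 Ω.

2289500 Ω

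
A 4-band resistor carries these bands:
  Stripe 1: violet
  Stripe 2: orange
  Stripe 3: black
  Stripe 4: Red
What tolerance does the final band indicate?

±2%

The last band, red, is the tolerance band.
Red corresponds to ±2%.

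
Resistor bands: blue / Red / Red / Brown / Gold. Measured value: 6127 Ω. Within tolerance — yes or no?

yes

Blue → 6 (first significant figure)
Red → 2 (second significant figure)
Red → 2 (third significant figure)
Brown → ×10 multiplier
Gold → ±5% tolerance
622 × 10 = 6220 Ω
Allowed range: 5909 Ω to 6531 Ω.
6127 Ω lies inside that range.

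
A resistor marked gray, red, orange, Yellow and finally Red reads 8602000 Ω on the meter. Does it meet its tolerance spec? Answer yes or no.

no

Grey → 8 (first significant figure)
Red → 2 (second significant figure)
Orange → 3 (third significant figure)
Yellow → ×10^4 multiplier
Red → ±2% tolerance
823 × 10000 = 8230000 Ω
Allowed range: 8065400 Ω to 8394600 Ω.
8602000 Ω lies outside that range.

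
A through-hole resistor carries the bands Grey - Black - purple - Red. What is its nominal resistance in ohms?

800000000 Ω

Grey → 8 (first significant figure)
Black → 0 (second significant figure)
Violet → ×10^7 multiplier
80 × 10000000 = 800000000 Ω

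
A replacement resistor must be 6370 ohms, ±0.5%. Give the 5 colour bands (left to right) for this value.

blue, orange, violet, brown, green

6370 Ω = 637 × 10^1.
6 → blue
3 → orange
7 → violet
Multiplier 10^1 → brown.
±0.5% tolerance → green.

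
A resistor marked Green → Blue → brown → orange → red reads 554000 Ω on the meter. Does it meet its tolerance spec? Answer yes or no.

Green → 5 (first significant figure)
Blue → 6 (second significant figure)
Brown → 1 (third significant figure)
Orange → ×10^3 multiplier
Red → ±2% tolerance
561 × 1000 = 561000 Ω
Allowed range: 549780 Ω to 572220 Ω.
554000 Ω lies inside that range.

yes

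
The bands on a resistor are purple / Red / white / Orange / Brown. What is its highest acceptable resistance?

Violet → 7 (first significant figure)
Red → 2 (second significant figure)
White → 9 (third significant figure)
Orange → ×10^3 multiplier
Brown → ±1% tolerance
729 × 1000 = 729000 Ω
Highest = 729000 × (1 + 1/100) = 736290 Ω.

736290 Ω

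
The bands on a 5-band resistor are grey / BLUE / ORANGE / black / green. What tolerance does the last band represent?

±0.5%

The last band, green, is the tolerance band.
Green corresponds to ±0.5%.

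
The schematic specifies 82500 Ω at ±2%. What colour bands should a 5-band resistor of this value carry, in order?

82500 Ω = 825 × 10^2.
8 → grey
2 → red
5 → green
Multiplier 10^2 → red.
±2% tolerance → red.

grey, red, green, red, red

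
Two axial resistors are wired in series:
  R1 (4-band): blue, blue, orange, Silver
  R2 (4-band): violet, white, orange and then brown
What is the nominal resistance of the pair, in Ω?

R1: blue, blue → 66; orange ×10^3 → 66000 Ω.
R2: violet, white → 79; orange ×10^3 → 79000 Ω.
Series: 66000 + 79000 = 145000 Ω.

145000 Ω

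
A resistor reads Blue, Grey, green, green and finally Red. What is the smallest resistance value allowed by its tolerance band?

67130000 Ω

Blue → 6 (first significant figure)
Grey → 8 (second significant figure)
Green → 5 (third significant figure)
Green → ×10^5 multiplier
Red → ±2% tolerance
685 × 100000 = 68500000 Ω
Smallest = 68500000 × (1 − 2/100) = 67130000 Ω.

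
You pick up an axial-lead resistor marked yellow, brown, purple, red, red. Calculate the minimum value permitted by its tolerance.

40866 Ω

Yellow → 4 (first significant figure)
Brown → 1 (second significant figure)
Violet → 7 (third significant figure)
Red → ×10^2 multiplier
Red → ±2% tolerance
417 × 100 = 41700 Ω
Minimum = 41700 × (1 − 2/100) = 40866 Ω.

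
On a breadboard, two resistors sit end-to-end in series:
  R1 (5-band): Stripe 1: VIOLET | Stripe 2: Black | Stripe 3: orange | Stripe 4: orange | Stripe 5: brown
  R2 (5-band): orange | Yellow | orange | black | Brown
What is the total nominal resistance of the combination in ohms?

703343 Ω

R1: violet, black, orange → 703; orange ×10^3 → 703000 Ω.
R2: orange, yellow, orange → 343; black ×1 → 343 Ω.
Series: 703000 + 343 = 703343 Ω.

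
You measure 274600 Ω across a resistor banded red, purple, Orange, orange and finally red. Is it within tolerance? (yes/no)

Red → 2 (first significant figure)
Violet → 7 (second significant figure)
Orange → 3 (third significant figure)
Orange → ×10^3 multiplier
Red → ±2% tolerance
273 × 1000 = 273000 Ω
Allowed range: 267540 Ω to 278460 Ω.
274600 Ω lies inside that range.

yes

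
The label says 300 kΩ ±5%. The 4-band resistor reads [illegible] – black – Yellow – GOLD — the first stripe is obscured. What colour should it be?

orange

300000 Ω = 30 × 10^4.
The first band gives digit 3 of the significand, and 3 is orange.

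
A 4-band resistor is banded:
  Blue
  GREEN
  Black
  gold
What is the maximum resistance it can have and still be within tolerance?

68.25 Ω

Blue → 6 (first significant figure)
Green → 5 (second significant figure)
Black → ×1 multiplier
Gold → ±5% tolerance
65 × 1 = 65 Ω
Maximum = 65 × (1 + 5/100) = 68.25 Ω.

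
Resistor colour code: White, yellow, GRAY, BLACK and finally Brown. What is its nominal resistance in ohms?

948 Ω

White → 9 (first significant figure)
Yellow → 4 (second significant figure)
Grey → 8 (third significant figure)
Black → ×1 multiplier
948 × 1 = 948 Ω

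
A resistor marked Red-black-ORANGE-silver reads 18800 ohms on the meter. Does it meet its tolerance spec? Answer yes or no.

Red → 2 (first significant figure)
Black → 0 (second significant figure)
Orange → ×10^3 multiplier
Silver → ±10% tolerance
20 × 1000 = 20000 Ω
Allowed range: 18000 Ω to 22000 Ω.
18800 ohms lies inside that range.

yes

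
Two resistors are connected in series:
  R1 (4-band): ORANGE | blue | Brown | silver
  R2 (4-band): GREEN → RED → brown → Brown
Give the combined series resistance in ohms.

880 Ω

R1: orange, blue → 36; brown ×10 → 360 Ω.
R2: green, red → 52; brown ×10 → 520 Ω.
Series: 360 + 520 = 880 Ω.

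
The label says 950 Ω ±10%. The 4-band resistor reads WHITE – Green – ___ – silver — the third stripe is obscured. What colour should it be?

brown

950 Ω = 95 × 10^1.
The third band is the multiplier, 10^1, which is brown.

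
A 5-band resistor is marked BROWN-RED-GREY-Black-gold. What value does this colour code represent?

Brown → 1 (first significant figure)
Red → 2 (second significant figure)
Grey → 8 (third significant figure)
Black → ×1 multiplier
128 × 1 = 128 Ω

128 Ω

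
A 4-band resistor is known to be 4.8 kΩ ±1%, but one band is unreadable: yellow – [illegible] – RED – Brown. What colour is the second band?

grey

4800 Ω = 48 × 10^2.
The second band gives digit 8 of the significand, and 8 is grey.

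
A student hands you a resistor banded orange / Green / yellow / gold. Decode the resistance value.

Orange → 3 (first significant figure)
Green → 5 (second significant figure)
Yellow → ×10^4 multiplier
35 × 10000 = 350000 Ω

350000 Ω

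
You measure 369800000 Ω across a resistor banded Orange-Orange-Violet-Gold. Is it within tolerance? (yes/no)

no

Orange → 3 (first significant figure)
Orange → 3 (second significant figure)
Violet → ×10^7 multiplier
Gold → ±5% tolerance
33 × 10000000 = 330000000 Ω
Allowed range: 313500000 Ω to 346500000 Ω.
369800000 Ω lies outside that range.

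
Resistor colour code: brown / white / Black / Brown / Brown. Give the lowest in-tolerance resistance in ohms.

Brown → 1 (first significant figure)
White → 9 (second significant figure)
Black → 0 (third significant figure)
Brown → ×10 multiplier
Brown → ±1% tolerance
190 × 10 = 1900 Ω
Lowest = 1900 × (1 − 1/100) = 1881 Ω.

1881 Ω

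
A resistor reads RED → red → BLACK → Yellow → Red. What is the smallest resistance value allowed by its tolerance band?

Red → 2 (first significant figure)
Red → 2 (second significant figure)
Black → 0 (third significant figure)
Yellow → ×10^4 multiplier
Red → ±2% tolerance
220 × 10000 = 2200000 Ω
Smallest = 2200000 × (1 − 2/100) = 2156000 Ω.

2156000 Ω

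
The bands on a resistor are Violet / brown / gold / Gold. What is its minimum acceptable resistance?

Violet → 7 (first significant figure)
Brown → 1 (second significant figure)
Gold → ×0.1 multiplier
Gold → ±5% tolerance
71 × 0.1 = 7.1 Ω
Minimum = 7.1 × (1 − 5/100) = 6.745 Ω.

6.745 Ω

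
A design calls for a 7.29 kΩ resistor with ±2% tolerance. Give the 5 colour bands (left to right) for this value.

violet, red, white, brown, red

7290 Ω = 729 × 10^1.
7 → violet
2 → red
9 → white
Multiplier 10^1 → brown.
±2% tolerance → red.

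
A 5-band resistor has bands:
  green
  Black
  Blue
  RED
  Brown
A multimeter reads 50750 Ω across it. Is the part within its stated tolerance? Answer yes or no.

yes

Green → 5 (first significant figure)
Black → 0 (second significant figure)
Blue → 6 (third significant figure)
Red → ×10^2 multiplier
Brown → ±1% tolerance
506 × 100 = 50600 Ω
Allowed range: 50094 Ω to 51106 Ω.
50750 Ω lies inside that range.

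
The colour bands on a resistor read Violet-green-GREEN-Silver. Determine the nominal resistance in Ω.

7500000 Ω

Violet → 7 (first significant figure)
Green → 5 (second significant figure)
Green → ×10^5 multiplier
75 × 100000 = 7500000 Ω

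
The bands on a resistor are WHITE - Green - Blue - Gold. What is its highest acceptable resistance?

99750000 Ω

White → 9 (first significant figure)
Green → 5 (second significant figure)
Blue → ×10^6 multiplier
Gold → ±5% tolerance
95 × 1000000 = 95000000 Ω
Highest = 95000000 × (1 + 5/100) = 99750000 Ω.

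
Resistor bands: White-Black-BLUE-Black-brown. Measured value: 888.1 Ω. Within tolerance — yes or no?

no

White → 9 (first significant figure)
Black → 0 (second significant figure)
Blue → 6 (third significant figure)
Black → ×1 multiplier
Brown → ±1% tolerance
906 × 1 = 906 Ω
Allowed range: 896.94 Ω to 915.06 Ω.
888.1 Ω lies outside that range.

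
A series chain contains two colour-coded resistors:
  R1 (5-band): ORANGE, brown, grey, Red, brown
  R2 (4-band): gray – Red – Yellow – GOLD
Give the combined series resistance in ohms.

R1: orange, brown, grey → 318; red ×10^2 → 31800 Ω.
R2: grey, red → 82; yellow ×10^4 → 820000 Ω.
Series: 31800 + 820000 = 851800 Ω.

851800 Ω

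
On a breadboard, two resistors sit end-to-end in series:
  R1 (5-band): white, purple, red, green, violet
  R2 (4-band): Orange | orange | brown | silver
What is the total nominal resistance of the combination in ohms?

R1: white, violet, red → 972; green ×10^5 → 97200000 Ω.
R2: orange, orange → 33; brown ×10 → 330 Ω.
Series: 97200000 + 330 = 97200330 Ω.

97200330 Ω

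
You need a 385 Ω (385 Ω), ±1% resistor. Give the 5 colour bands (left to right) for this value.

orange, grey, green, black, brown

385 Ω = 385 × 10^0.
3 → orange
8 → grey
5 → green
Multiplier 10^0 → black.
±1% tolerance → brown.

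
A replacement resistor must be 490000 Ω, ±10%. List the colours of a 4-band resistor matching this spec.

490000 Ω = 49 × 10^4.
4 → yellow
9 → white
Multiplier 10^4 → yellow.
±10% tolerance → silver.

yellow, white, yellow, silver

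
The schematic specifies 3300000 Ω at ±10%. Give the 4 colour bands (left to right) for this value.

orange, orange, green, silver

3300000 Ω = 33 × 10^5.
3 → orange
3 → orange
Multiplier 10^5 → green.
±10% tolerance → silver.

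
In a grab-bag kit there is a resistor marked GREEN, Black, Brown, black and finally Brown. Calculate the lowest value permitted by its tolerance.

Green → 5 (first significant figure)
Black → 0 (second significant figure)
Brown → 1 (third significant figure)
Black → ×1 multiplier
Brown → ±1% tolerance
501 × 1 = 501 Ω
Lowest = 501 × (1 − 1/100) = 495.99 Ω.

495.99 Ω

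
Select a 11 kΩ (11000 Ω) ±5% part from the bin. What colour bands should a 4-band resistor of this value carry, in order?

brown, brown, orange, gold

11000 Ω = 11 × 10^3.
1 → brown
1 → brown
Multiplier 10^3 → orange.
±5% tolerance → gold.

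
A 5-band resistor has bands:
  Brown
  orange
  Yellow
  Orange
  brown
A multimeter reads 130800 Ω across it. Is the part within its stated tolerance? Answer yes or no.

no

Brown → 1 (first significant figure)
Orange → 3 (second significant figure)
Yellow → 4 (third significant figure)
Orange → ×10^3 multiplier
Brown → ±1% tolerance
134 × 1000 = 134000 Ω
Allowed range: 132660 Ω to 135340 Ω.
130800 Ω lies outside that range.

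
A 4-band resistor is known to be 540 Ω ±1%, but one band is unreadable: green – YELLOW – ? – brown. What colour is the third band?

brown

540 Ω = 54 × 10^1.
The third band is the multiplier, 10^1, which is brown.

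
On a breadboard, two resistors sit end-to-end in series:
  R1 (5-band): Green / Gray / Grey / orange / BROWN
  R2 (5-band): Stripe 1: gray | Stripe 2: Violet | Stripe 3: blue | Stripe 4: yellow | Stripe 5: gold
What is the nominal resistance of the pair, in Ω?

R1: green, grey, grey → 588; orange ×10^3 → 588000 Ω.
R2: grey, violet, blue → 876; yellow ×10^4 → 8760000 Ω.
Series: 588000 + 8760000 = 9348000 Ω.

9348000 Ω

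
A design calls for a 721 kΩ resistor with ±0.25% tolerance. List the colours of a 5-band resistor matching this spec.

violet, red, brown, orange, blue

721000 Ω = 721 × 10^3.
7 → violet
2 → red
1 → brown
Multiplier 10^3 → orange.
±0.25% tolerance → blue.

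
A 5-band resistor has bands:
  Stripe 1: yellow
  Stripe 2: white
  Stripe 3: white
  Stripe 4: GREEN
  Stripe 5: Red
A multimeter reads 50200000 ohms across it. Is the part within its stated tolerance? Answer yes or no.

Yellow → 4 (first significant figure)
White → 9 (second significant figure)
White → 9 (third significant figure)
Green → ×10^5 multiplier
Red → ±2% tolerance
499 × 100000 = 49900000 Ω
Allowed range: 48902000 Ω to 50898000 Ω.
50200000 ohms lies inside that range.

yes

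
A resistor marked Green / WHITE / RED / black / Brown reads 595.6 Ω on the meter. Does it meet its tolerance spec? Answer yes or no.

Green → 5 (first significant figure)
White → 9 (second significant figure)
Red → 2 (third significant figure)
Black → ×1 multiplier
Brown → ±1% tolerance
592 × 1 = 592 Ω
Allowed range: 586.08 Ω to 597.92 Ω.
595.6 Ω lies inside that range.

yes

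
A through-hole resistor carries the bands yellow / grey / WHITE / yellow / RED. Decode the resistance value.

4890000 Ω

Yellow → 4 (first significant figure)
Grey → 8 (second significant figure)
White → 9 (third significant figure)
Yellow → ×10^4 multiplier
489 × 10000 = 4890000 Ω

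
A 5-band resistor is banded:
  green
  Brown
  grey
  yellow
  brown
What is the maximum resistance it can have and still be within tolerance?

5231800 Ω

Green → 5 (first significant figure)
Brown → 1 (second significant figure)
Grey → 8 (third significant figure)
Yellow → ×10^4 multiplier
Brown → ±1% tolerance
518 × 10000 = 5180000 Ω
Maximum = 5180000 × (1 + 1/100) = 5231800 Ω.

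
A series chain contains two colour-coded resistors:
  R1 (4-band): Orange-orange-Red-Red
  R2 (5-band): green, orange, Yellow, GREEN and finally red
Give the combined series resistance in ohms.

R1: orange, orange → 33; red ×10^2 → 3300 Ω.
R2: green, orange, yellow → 534; green ×10^5 → 53400000 Ω.
Series: 3300 + 53400000 = 53403300 Ω.

53403300 Ω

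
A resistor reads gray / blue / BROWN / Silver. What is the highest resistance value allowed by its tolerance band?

946 Ω

Grey → 8 (first significant figure)
Blue → 6 (second significant figure)
Brown → ×10 multiplier
Silver → ±10% tolerance
86 × 10 = 860 Ω
Highest = 860 × (1 + 10/100) = 946 Ω.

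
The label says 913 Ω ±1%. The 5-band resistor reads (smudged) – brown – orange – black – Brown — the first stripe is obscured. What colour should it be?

white

913 Ω = 913 × 10^0.
The first band gives digit 9 of the significand, and 9 is white.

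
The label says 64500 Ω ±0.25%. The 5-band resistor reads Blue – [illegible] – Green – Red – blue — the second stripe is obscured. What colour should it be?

64500 Ω = 645 × 10^2.
The second band gives digit 4 of the significand, and 4 is yellow.

yellow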